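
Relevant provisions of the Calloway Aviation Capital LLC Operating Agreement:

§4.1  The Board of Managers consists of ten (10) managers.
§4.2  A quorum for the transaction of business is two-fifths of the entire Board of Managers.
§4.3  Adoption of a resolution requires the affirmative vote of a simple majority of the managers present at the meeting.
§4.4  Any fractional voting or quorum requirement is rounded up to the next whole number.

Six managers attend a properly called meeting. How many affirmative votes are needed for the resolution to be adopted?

The resolution requires a majority of the managers present (6).
A majority of 6 is 4.

4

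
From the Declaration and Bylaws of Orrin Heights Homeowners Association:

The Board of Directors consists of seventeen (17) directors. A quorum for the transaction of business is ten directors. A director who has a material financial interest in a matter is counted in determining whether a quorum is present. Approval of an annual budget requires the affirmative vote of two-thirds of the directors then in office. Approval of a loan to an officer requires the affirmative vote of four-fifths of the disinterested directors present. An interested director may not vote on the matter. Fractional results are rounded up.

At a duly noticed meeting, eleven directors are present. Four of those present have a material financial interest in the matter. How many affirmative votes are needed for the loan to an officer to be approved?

6

The loan to an officer requires four-fifths of the disinterested directors present (11 − 4 = 7).
4/5 of 7 = 5.60, rounded up to 6.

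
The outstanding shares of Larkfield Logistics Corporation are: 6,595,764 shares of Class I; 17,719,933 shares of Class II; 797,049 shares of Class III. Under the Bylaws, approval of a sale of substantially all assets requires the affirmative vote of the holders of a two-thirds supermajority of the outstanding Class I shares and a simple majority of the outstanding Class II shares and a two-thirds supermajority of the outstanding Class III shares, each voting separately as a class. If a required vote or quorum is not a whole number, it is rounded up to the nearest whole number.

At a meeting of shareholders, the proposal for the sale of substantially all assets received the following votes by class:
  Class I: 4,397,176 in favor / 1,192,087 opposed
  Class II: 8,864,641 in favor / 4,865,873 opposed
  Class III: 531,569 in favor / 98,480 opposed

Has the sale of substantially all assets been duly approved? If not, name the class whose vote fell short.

Class I: 2/3 of 6595764 = 4397176; 4,397,176 required, 4,397,176 in favor — approved.
Class II: a majority of 17719933 is 8859967; 8,859,967 required, 8,864,641 in favor — approved.
Class III: 2/3 of 797049 = 531366; 531,366 required, 531,569 in favor — approved.

Approved — every class gave the required vote.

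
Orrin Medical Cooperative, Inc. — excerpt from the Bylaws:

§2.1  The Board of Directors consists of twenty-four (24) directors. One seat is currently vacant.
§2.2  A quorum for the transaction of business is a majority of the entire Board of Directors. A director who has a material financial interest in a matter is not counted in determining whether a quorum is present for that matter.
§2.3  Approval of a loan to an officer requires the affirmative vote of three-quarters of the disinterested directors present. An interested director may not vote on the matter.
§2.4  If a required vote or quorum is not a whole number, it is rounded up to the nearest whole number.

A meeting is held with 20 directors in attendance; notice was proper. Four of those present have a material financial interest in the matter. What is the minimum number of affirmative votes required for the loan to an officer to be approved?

The loan to an officer requires three-fourths of the disinterested directors present (20 − 4 = 16).
3/4 of 16 = 12.

12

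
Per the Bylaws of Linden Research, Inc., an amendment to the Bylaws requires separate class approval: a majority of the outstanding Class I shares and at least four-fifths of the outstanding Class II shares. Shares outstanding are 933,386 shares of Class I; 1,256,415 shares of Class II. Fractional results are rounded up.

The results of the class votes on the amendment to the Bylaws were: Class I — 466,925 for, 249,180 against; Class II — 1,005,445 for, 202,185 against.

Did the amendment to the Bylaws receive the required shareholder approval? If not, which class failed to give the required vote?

Approved — every class gave the required vote.

Class I: a majority of 933386 is 466694; 466,694 required, 466,925 in favor — approved.
Class II: 4/5 of 1256415 = 1005132; 1,005,132 required, 1,005,445 in favor — approved.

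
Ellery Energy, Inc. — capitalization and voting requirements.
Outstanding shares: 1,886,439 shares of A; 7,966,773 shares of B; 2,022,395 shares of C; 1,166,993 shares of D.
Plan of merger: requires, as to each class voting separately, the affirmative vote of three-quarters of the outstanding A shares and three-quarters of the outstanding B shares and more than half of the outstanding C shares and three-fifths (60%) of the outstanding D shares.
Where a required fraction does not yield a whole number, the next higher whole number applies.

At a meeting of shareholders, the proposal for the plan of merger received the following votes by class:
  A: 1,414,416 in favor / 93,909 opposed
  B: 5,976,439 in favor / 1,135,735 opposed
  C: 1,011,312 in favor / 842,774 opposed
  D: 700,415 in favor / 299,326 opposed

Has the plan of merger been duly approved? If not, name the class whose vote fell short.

A: 3/4 of 1886439 = 1414829.25, rounded up to 1414830; 1,414,830 required, 1,414,416 in favor — not approved.
B: 3/4 of 7966773 = 5975079.75, rounded up to 5975080; 5,975,080 required, 5,976,439 in favor — approved.
C: a majority of 2022395 is 1011198; 1,011,198 required, 1,011,312 in favor — approved.
D: 3/5 of 1166993 = 700195.80, rounded up to 700196; 700,196 required, 700,415 in favor — approved.

Not approved — the A shares did not give the required vote.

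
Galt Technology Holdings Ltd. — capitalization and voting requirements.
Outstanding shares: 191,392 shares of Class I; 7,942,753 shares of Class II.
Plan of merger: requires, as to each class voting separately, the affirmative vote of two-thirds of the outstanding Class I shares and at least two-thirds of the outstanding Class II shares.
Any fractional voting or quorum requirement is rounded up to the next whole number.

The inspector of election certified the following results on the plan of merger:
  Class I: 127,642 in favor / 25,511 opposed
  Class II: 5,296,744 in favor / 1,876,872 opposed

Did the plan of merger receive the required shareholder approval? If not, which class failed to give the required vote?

Class I: 2/3 of 191392 = 127594.67, rounded up to 127595; 127,595 required, 127,642 in favor — approved.
Class II: 2/3 of 7942753 = 5295168.67, rounded up to 5295169; 5,295,169 required, 5,296,744 in favor — approved.

Approved — every class gave the required vote.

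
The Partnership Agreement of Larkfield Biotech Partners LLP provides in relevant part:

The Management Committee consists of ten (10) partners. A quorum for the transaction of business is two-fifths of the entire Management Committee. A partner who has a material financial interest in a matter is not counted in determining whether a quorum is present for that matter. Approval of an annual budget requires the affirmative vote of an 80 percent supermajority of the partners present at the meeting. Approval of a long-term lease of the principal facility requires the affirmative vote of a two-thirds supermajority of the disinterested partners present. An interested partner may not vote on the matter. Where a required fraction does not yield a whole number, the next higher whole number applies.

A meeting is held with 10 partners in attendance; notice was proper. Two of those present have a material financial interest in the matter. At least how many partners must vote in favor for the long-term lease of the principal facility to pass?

6

The long-term lease of the principal facility requires two-thirds of the disinterested partners present (10 − 2 = 8).
2/3 of 8 = 5.33, rounded up to 6.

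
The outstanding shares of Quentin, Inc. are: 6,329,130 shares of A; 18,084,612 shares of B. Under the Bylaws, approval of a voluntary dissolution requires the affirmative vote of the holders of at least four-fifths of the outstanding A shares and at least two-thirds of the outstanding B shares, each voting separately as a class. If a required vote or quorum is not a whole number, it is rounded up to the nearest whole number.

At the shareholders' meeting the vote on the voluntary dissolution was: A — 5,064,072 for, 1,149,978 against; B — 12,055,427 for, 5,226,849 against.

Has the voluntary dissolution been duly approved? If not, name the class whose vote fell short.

A: 4/5 of 6329130 = 5063304; 5,063,304 required, 5,064,072 in favor — approved.
B: 2/3 of 18084612 = 12056408; 12,056,408 required, 12,055,427 in favor — not approved.

Not approved — the B shares did not give the required vote.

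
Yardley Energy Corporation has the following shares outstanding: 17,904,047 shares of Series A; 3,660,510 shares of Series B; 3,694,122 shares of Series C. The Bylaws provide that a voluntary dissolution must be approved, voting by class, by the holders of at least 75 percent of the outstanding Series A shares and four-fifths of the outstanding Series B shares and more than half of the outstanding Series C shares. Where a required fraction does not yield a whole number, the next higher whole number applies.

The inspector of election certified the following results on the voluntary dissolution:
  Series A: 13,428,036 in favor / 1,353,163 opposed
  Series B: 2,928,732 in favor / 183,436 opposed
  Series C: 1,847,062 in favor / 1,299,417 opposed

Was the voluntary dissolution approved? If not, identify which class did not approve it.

Series A: 3/4 of 17904047 = 13428035.25, rounded up to 13428036; 13,428,036 required, 13,428,036 in favor — approved.
Series B: 4/5 of 3660510 = 2928408; 2,928,408 required, 2,928,732 in favor — approved.
Series C: a majority of 3694122 is 1847062; 1,847,062 required, 1,847,062 in favor — approved.

Approved — every class gave the required vote.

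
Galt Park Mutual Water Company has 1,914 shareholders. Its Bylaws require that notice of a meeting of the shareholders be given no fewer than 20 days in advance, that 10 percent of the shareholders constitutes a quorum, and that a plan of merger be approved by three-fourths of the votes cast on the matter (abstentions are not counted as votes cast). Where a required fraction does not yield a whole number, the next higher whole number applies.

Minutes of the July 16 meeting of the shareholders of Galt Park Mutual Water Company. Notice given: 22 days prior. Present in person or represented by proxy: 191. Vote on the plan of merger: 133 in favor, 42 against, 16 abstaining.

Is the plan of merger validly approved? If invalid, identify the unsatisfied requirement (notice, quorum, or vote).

Notice: 22 days given; 20 required. Satisfied.
Quorum: 10% of 1,914 = 191.40, rounded up to 192; 191 present. Not satisfied.
Vote: requires three-fourths of the votes cast (191 − 16 abstaining = 175); 3/4 of 175 = 131.25, rounded up to 132, so 132 needed; 133 in favor. Satisfied.

Invalid — quorum requirement not satisfied.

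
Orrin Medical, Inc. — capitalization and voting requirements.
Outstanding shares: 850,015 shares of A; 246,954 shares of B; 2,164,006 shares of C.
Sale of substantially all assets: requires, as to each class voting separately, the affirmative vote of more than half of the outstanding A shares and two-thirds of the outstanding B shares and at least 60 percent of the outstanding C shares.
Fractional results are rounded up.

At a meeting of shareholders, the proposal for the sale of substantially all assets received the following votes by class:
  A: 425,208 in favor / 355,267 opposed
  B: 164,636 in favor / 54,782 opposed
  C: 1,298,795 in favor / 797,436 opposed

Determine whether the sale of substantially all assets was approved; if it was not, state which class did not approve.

Approved — every class gave the required vote.

A: a majority of 850015 is 425008; 425,008 required, 425,208 in favor — approved.
B: 2/3 of 246954 = 164636; 164,636 required, 164,636 in favor — approved.
C: 3/5 of 2164006 = 1298403.60, rounded up to 1298404; 1,298,404 required, 1,298,795 in favor — approved.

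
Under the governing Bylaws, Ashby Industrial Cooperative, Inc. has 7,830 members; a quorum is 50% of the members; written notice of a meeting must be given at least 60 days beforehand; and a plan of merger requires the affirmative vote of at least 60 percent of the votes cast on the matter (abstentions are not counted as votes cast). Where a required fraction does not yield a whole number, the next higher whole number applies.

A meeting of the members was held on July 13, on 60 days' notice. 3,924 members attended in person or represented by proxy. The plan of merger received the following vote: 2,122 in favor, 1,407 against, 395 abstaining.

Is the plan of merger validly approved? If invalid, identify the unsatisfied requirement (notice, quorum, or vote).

Notice: 60 days given; 60 required. Satisfied.
Quorum: 50% of 7,830 = 3,915; 3,924 present. Satisfied.
Vote: requires three-fifths of the votes cast (3,924 − 395 abstaining = 3,529); 3/5 of 3529 = 2117.40, rounded up to 2118, so 2,118 needed; 2,122 in favor. Satisfied.

Valid — all requirements satisfied.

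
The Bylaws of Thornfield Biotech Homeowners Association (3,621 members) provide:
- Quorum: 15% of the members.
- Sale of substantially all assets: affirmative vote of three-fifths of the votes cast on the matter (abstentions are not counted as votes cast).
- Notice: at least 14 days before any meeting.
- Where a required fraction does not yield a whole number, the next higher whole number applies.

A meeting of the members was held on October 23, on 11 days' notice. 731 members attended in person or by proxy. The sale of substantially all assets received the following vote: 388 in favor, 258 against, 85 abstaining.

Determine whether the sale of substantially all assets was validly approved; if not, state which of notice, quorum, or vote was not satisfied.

Invalid — notice requirement not satisfied.

Notice: 11 days given; 14 required. Not satisfied.
Quorum: 15% of 3,621 = 543.15, rounded up to 544; 731 present. Satisfied.
Vote: requires three-fifths of the votes cast (731 − 85 abstaining = 646); 3/5 of 646 = 387.60, rounded up to 388, so 388 needed; 388 in favor. Satisfied.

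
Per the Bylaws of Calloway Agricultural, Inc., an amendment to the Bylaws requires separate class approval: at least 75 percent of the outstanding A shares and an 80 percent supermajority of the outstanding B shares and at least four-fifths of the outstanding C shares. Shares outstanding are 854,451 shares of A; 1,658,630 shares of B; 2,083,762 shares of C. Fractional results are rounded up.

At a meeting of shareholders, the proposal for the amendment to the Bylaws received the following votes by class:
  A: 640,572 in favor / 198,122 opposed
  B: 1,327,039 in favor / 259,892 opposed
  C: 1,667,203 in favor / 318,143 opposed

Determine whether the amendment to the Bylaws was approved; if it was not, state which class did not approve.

Not approved — the A shares did not give the required vote.

A: 3/4 of 854451 = 640838.25, rounded up to 640839; 640,839 required, 640,572 in favor — not approved.
B: 4/5 of 1658630 = 1326904; 1,326,904 required, 1,327,039 in favor — approved.
C: 4/5 of 2083762 = 1667009.60, rounded up to 1667010; 1,667,010 required, 1,667,203 in favor — approved.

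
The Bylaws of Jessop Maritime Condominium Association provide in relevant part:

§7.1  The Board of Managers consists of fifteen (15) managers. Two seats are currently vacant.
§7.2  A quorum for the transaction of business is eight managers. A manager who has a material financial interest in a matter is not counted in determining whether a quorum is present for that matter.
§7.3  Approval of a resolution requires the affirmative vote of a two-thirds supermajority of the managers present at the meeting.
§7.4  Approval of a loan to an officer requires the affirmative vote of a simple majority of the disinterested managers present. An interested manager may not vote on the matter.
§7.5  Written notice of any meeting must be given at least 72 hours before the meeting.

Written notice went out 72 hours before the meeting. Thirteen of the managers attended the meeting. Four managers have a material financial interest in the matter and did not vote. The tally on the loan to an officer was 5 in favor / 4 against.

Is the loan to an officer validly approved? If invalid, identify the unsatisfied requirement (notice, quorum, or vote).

Valid — all requirements satisfied.

Notice: 72 hours given; 72 required (72 ≥ 72). Satisfied.
Quorum: 13 present, but the 4 interested managers do not count, leaving 9. Quorum is 8. Satisfied.
Vote: the loan to an officer requires a majority of the disinterested managers present (13 − 4 = 9). A majority of 9 is 5, so 5 affirmative votes are needed; 5 voted in favor. Satisfied.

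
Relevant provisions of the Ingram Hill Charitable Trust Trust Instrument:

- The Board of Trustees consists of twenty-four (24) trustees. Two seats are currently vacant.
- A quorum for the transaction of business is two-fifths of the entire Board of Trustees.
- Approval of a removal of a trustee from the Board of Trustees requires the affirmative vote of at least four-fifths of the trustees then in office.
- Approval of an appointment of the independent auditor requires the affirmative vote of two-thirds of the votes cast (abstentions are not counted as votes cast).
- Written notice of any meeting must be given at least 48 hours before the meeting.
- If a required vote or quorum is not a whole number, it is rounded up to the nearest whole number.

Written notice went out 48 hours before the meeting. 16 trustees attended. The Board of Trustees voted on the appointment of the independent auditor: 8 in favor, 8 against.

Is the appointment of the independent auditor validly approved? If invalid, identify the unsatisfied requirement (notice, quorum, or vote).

Notice: 48 hours given; 48 required (48 ≥ 48). Satisfied.
Quorum: 16 present; quorum is 10. Satisfied.
Vote: the appointment of the independent auditor requires two-thirds of the votes cast (16). 2/3 of 16 = 10.67, rounded up to 11, so 11 affirmative votes are needed; 8 voted in favor. Not satisfied.

Invalid — vote requirement not satisfied.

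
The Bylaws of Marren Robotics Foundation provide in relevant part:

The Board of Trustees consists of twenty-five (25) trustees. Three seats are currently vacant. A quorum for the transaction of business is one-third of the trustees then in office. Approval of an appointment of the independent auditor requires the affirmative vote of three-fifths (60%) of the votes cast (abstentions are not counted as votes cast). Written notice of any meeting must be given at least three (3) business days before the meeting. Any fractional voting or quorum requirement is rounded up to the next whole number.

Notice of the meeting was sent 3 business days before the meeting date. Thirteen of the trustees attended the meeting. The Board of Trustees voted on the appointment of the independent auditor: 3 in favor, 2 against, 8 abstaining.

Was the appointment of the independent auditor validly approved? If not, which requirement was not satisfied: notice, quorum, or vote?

Notice: 3 business days given; 3 required (3 ≥ 3). Satisfied.
Quorum: 13 present; quorum is 8. Satisfied.
Vote: the appointment of the independent auditor requires three-fifths of the votes cast (13 present − 8 abstaining = 5). 3/5 of 5 = 3, so 3 affirmative votes are needed; 3 voted in favor. Satisfied.

Valid — all requirements satisfied.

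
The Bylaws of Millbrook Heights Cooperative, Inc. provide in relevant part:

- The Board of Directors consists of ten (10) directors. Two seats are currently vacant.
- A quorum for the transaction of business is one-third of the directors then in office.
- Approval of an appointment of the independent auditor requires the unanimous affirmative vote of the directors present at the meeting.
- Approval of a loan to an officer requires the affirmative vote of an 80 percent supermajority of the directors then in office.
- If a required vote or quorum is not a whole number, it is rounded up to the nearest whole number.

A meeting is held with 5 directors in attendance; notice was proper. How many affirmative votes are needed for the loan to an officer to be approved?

7

The loan to an officer requires four-fifths of the directors then in office (8).
4/5 of 8 = 6.40, rounded up to 7.
(Only 5 can vote, so the loan to an officer cannot pass at this meeting, but the required vote is still 7.)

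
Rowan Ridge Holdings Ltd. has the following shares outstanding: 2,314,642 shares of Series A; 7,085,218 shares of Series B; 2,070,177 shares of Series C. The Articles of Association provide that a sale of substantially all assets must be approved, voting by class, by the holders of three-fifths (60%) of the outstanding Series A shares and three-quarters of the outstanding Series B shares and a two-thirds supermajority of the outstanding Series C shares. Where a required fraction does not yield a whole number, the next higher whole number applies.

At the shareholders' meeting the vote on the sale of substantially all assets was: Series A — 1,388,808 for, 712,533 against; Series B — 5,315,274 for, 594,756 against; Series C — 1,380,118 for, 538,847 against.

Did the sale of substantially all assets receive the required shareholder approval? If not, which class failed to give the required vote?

Approved — every class gave the required vote.

Series A: 3/5 of 2314642 = 1388785.20, rounded up to 1388786; 1,388,786 required, 1,388,808 in favor — approved.
Series B: 3/4 of 7085218 = 5313913.50, rounded up to 5313914; 5,313,914 required, 5,315,274 in favor — approved.
Series C: 2/3 of 2070177 = 1380118; 1,380,118 required, 1,380,118 in favor — approved.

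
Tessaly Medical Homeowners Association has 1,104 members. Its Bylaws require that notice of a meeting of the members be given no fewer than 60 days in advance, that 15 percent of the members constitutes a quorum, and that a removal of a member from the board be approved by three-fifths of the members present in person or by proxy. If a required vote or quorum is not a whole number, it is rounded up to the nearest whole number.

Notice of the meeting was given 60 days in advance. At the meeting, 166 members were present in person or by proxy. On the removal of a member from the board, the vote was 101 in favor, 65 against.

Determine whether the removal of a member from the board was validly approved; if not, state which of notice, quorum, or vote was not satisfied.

Notice: 60 days given; 60 required. Satisfied.
Quorum: 15% of 1,104 = 165.60, rounded up to 166; 166 present. Satisfied.
Vote: requires three-fifths of those present (166); 3/5 of 166 = 99.60, rounded up to 100, so 100 needed; 101 in favor. Satisfied.

Valid — all requirements satisfied.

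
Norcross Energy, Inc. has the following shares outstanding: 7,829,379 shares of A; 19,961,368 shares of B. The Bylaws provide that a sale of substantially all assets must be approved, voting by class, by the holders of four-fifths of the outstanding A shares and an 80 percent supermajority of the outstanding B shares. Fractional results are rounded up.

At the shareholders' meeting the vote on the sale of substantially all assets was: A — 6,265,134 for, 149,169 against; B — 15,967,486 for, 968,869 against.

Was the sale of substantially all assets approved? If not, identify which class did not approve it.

Not approved — the B shares did not give the required vote.

A: 4/5 of 7829379 = 6263503.20, rounded up to 6263504; 6,263,504 required, 6,265,134 in favor — approved.
B: 4/5 of 19961368 = 15969094.40, rounded up to 15969095; 15,969,095 required, 15,967,486 in favor — not approved.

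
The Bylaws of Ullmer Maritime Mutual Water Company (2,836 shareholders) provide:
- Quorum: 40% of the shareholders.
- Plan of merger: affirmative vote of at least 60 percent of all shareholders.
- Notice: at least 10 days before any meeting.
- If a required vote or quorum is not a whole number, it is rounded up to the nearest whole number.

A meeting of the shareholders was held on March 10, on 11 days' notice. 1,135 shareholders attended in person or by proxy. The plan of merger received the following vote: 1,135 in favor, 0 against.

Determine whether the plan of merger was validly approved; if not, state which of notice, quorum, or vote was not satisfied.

Invalid — vote requirement not satisfied.

Notice: 11 days given; 10 required. Satisfied.
Quorum: 40% of 2,836 = 1,134.40, rounded up to 1,135; 1,135 present. Satisfied.
Vote: requires three-fifths of all shareholders (2,836); 3/5 of 2836 = 1701.60, rounded up to 1702, so 1,702 needed; 1,135 in favor. Not satisfied.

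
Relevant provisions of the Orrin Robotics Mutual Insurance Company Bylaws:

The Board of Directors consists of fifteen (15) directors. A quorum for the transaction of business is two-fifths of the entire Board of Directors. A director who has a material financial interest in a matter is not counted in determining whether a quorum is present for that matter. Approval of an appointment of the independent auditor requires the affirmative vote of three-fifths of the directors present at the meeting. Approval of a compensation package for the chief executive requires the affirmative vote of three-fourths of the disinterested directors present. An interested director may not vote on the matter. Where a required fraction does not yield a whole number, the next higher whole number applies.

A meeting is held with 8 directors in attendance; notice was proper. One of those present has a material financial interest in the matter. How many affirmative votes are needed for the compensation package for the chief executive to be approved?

The compensation package for the chief executive requires three-fourths of the disinterested directors present (8 − 1 = 7).
3/4 of 7 = 5.25, rounded up to 6.

6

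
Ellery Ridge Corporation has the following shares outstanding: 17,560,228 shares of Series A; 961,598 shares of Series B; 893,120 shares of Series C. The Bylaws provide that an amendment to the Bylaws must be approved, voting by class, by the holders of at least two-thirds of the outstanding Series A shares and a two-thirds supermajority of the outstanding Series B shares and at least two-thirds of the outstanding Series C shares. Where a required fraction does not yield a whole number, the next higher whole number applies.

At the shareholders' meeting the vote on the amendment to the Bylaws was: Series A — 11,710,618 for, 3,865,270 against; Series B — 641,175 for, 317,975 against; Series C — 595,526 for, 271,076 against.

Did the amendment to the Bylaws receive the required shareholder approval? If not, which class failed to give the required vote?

Series A: 2/3 of 17560228 = 11706818.67, rounded up to 11706819; 11,706,819 required, 11,710,618 in favor — approved.
Series B: 2/3 of 961598 = 641065.33, rounded up to 641066; 641,066 required, 641,175 in favor — approved.
Series C: 2/3 of 893120 = 595413.33, rounded up to 595414; 595,414 required, 595,526 in favor — approved.

Approved — every class gave the required vote.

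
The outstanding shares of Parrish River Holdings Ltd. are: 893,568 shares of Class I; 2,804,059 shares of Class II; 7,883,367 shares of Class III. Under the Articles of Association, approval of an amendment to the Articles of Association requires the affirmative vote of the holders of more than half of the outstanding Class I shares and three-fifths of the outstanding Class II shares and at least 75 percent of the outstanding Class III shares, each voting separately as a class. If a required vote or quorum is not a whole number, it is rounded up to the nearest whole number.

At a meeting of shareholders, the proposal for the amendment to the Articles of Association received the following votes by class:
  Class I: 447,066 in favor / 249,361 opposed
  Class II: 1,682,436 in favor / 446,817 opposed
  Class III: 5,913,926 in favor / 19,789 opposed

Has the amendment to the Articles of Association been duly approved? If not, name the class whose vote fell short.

Approved — every class gave the required vote.

Class I: a majority of 893568 is 446785; 446,785 required, 447,066 in favor — approved.
Class II: 3/5 of 2804059 = 1682435.40, rounded up to 1682436; 1,682,436 required, 1,682,436 in favor — approved.
Class III: 3/4 of 7883367 = 5912525.25, rounded up to 5912526; 5,912,526 required, 5,913,926 in favor — approved.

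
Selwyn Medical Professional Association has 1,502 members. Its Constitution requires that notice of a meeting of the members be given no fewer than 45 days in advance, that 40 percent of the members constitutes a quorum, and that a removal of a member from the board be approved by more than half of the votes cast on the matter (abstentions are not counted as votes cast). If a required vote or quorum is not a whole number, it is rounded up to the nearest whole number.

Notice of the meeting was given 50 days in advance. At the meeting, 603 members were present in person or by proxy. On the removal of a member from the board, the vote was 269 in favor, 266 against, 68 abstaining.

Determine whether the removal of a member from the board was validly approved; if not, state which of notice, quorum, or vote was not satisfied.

Notice: 50 days given; 45 required. Satisfied.
Quorum: 40% of 1,502 = 600.80, rounded up to 601; 603 present. Satisfied.
Vote: requires a majority of the votes cast (603 − 68 abstaining = 535); a majority of 535 is 268, so 268 needed; 269 in favor. Satisfied.

Valid — all requirements satisfied.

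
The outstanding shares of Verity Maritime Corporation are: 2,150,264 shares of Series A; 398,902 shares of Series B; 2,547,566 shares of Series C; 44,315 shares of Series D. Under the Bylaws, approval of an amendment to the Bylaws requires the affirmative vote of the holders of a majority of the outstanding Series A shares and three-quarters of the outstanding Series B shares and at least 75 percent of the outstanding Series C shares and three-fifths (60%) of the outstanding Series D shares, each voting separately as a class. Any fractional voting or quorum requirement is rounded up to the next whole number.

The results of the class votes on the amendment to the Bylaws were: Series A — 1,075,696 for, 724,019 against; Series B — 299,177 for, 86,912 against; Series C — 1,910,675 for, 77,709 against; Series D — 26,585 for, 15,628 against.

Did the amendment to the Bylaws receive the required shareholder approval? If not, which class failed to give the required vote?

Series A: a majority of 2150264 is 1075133; 1,075,133 required, 1,075,696 in favor — approved.
Series B: 3/4 of 398902 = 299176.50, rounded up to 299177; 299,177 required, 299,177 in favor — approved.
Series C: 3/4 of 2547566 = 1910674.50, rounded up to 1910675; 1,910,675 required, 1,910,675 in favor — approved.
Series D: 3/5 of 44315 = 26589; 26,589 required, 26,585 in favor — not approved.

Not approved — the Series D shares did not give the required vote.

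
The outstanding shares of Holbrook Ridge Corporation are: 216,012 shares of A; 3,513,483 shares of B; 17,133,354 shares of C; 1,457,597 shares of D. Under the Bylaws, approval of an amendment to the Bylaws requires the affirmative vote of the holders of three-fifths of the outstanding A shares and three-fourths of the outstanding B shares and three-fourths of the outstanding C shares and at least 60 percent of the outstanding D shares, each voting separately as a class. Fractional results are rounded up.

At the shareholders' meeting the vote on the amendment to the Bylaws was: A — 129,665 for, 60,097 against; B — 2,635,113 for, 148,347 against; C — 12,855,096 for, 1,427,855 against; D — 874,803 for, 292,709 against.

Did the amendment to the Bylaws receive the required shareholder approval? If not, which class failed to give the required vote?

Approved — every class gave the required vote.

A: 3/5 of 216012 = 129607.20, rounded up to 129608; 129,608 required, 129,665 in favor — approved.
B: 3/4 of 3513483 = 2635112.25, rounded up to 2635113; 2,635,113 required, 2,635,113 in favor — approved.
C: 3/4 of 17133354 = 12850015.50, rounded up to 12850016; 12,850,016 required, 12,855,096 in favor — approved.
D: 3/5 of 1457597 = 874558.20, rounded up to 874559; 874,559 required, 874,803 in favor — approved.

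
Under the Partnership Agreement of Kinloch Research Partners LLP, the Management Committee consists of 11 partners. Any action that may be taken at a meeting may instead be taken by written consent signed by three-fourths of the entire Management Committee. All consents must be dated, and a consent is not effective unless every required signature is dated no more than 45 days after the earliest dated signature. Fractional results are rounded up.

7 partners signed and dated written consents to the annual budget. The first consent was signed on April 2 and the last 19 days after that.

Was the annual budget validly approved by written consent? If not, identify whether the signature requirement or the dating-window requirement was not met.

Signatures required: three-fourths of 11 — 3/4 of 11 = 8.25, rounded up to 9, so 9 needed; 7 signed. Insufficient.
Dating window: the latest signature is 19 days after the earliest; the limit is 45 days. Within the window.

Not effective — insufficient signatures.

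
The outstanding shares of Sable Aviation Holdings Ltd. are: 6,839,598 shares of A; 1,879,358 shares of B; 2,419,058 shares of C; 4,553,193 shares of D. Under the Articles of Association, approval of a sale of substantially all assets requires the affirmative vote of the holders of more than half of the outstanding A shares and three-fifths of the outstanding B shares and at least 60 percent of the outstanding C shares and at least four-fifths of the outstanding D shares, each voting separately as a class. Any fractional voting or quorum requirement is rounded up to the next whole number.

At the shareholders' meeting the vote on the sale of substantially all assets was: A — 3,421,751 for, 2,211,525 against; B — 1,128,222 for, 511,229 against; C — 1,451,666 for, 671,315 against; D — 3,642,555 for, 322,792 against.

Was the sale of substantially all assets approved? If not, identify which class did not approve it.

A: a majority of 6839598 is 3419800; 3,419,800 required, 3,421,751 in favor — approved.
B: 3/5 of 1879358 = 1127614.80, rounded up to 1127615; 1,127,615 required, 1,128,222 in favor — approved.
C: 3/5 of 2419058 = 1451434.80, rounded up to 1451435; 1,451,435 required, 1,451,666 in favor — approved.
D: 4/5 of 4553193 = 3642554.40, rounded up to 3642555; 3,642,555 required, 3,642,555 in favor — approved.

Approved — every class gave the required vote.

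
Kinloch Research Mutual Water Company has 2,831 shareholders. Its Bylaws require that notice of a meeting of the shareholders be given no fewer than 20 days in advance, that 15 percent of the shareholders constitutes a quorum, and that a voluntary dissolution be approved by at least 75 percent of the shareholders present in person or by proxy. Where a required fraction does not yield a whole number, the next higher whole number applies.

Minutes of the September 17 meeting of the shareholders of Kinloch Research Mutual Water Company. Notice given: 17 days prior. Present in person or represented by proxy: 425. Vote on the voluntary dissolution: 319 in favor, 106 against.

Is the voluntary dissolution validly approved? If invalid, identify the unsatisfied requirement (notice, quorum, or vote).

Invalid — notice requirement not satisfied.

Notice: 17 days given; 20 required. Not satisfied.
Quorum: 15% of 2,831 = 424.65, rounded up to 425; 425 present. Satisfied.
Vote: requires three-fourths of those present (425); 3/4 of 425 = 318.75, rounded up to 319, so 319 needed; 319 in favor. Satisfied.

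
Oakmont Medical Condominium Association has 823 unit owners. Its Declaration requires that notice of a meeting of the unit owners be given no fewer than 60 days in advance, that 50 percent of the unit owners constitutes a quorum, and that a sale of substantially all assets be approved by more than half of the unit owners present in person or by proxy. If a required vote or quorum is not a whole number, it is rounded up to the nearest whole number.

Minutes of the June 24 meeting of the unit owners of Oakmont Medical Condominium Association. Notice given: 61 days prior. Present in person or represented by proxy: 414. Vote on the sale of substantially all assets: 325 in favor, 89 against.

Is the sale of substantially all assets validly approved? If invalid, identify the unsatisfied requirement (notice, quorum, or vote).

Valid — all requirements satisfied.

Notice: 61 days given; 60 required. Satisfied.
Quorum: 50% of 823 = 411.50, rounded up to 412; 414 present. Satisfied.
Vote: requires a majority of those present (414); a majority of 414 is 208, so 208 needed; 325 in favor. Satisfied.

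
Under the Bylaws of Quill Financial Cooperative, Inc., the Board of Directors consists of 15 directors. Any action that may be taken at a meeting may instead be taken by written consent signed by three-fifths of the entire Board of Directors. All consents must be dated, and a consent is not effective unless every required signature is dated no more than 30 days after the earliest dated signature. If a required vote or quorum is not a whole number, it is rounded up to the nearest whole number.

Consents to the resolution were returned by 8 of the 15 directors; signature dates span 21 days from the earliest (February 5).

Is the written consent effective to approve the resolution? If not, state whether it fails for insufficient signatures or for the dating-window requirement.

Not effective — insufficient signatures.

Signatures required: three-fifths of 15 — 3/5 of 15 = 9, so 9 needed; 8 signed. Insufficient.
Dating window: the latest signature is 21 days after the earliest; the limit is 30 days. Within the window.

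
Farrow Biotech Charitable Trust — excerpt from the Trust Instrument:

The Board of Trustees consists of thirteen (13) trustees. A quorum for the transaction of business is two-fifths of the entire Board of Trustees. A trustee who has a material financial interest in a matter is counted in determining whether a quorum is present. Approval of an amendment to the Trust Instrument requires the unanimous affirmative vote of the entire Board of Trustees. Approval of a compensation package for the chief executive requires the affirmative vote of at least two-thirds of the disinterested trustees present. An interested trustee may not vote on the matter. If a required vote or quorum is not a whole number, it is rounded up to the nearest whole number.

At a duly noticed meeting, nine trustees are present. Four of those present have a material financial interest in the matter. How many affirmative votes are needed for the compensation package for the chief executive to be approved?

4

The compensation package for the chief executive requires two-thirds of the disinterested trustees present (9 − 4 = 5).
2/3 of 5 = 3.33, rounded up to 4.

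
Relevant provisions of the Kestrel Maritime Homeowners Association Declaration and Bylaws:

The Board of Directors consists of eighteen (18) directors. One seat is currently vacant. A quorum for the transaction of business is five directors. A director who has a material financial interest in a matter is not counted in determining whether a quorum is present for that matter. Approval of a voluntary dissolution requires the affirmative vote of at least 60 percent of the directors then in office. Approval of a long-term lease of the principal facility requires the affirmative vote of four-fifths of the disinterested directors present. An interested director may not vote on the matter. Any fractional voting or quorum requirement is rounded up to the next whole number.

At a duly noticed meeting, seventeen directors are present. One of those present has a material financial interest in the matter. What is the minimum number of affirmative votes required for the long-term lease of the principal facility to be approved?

The long-term lease of the principal facility requires four-fifths of the disinterested directors present (17 − 1 = 16).
4/5 of 16 = 12.80, rounded up to 13.

13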